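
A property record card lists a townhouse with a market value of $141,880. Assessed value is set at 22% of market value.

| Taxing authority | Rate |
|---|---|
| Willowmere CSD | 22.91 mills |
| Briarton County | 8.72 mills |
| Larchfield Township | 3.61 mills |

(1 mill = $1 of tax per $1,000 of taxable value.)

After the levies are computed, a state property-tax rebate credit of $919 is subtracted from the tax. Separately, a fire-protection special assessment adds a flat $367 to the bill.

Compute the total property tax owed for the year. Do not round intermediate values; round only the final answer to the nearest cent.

Assessed value = $141,880 × 0.22 = $31,213.6
Willowmere CSD: $31,213.6 × 0.02291 = $715.103576
Briarton County: $31,213.6 × 0.00872 = $272.182592
Larchfield Township: $31,213.6 × 0.00361 = $112.681096
Levies subtotal = $1,099.967264
After credit = $1,099.967264 − $919 = $180.967264
Total = $180.967264 + $367 = $547.967264

$547.97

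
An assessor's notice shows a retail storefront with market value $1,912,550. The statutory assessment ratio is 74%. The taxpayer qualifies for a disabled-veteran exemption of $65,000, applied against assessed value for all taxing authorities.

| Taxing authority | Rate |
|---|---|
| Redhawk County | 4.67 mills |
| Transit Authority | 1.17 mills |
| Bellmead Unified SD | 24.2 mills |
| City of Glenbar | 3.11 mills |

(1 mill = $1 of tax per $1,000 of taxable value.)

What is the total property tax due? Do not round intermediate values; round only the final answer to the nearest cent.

Assessed value = $1,912,550 × 0.74 = $1,415,287
Taxable value = $1,415,287 − $65,000 = $1,350,287
Redhawk County: $1,350,287 × 0.00467 = $6,305.84029
Transit Authority: $1,350,287 × 0.00117 = $1,579.83579
Bellmead Unified SD: $1,350,287 × 0.0242 = $32,676.9454
City of Glenbar: $1,350,287 × 0.00311 = $4,199.39257
Total = $6,305.84029 + $1,579.83579 + $32,676.9454 + $4,199.39257 = $44,762.01405

$44,762.01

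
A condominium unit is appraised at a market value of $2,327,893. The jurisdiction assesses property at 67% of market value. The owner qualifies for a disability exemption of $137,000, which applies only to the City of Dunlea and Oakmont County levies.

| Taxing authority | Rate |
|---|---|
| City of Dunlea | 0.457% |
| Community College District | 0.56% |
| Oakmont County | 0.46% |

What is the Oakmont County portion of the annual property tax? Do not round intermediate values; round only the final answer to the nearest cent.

Assessed value = $2,327,893 × 0.67 = $1,559,688.31
Oakmont County taxable value = $1,559,688.31 − $137,000 = $1,422,688.31
Oakmont County levy = $1,422,688.31 × 0.0046 = $6,544.366226

$6,544.37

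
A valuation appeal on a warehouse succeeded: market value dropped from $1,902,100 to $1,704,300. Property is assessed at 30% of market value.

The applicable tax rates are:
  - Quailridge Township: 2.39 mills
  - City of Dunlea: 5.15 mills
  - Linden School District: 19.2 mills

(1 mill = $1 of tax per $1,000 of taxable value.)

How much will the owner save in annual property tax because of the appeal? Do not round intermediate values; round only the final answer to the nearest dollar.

$1,587

Old assessed value = $1,902,100 × 0.3 = $570,630
New assessed value = $1,704,300 × 0.3 = $511,290
Combined rate = 0.00239 + 0.00515 + 0.0192 = 0.02674
Old tax = $570,630 × 0.02674 = $15,258.6462
New tax = $511,290 × 0.02674 = $13,671.8946
Reduction = $15,258.6462 − $13,671.8946 = $1,586.7516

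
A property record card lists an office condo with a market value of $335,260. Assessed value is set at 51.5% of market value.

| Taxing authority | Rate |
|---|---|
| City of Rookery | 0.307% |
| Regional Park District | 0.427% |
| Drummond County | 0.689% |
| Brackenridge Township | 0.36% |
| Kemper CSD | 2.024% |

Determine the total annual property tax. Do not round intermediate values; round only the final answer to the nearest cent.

$6,573.12

Assessed value = $335,260 × 0.515 = $172,658.9
City of Rookery: $172,658.9 × 0.00307 = $530.062823
Regional Park District: $172,658.9 × 0.00427 = $737.253503
Drummond County: $172,658.9 × 0.00689 = $1,189.619821
Brackenridge Township: $172,658.9 × 0.0036 = $621.57204
Kemper CSD: $172,658.9 × 0.02024 = $3,494.616136
Total = $530.062823 + $737.253503 + $1,189.619821 + $621.57204 + $3,494.616136 = $6,573.124323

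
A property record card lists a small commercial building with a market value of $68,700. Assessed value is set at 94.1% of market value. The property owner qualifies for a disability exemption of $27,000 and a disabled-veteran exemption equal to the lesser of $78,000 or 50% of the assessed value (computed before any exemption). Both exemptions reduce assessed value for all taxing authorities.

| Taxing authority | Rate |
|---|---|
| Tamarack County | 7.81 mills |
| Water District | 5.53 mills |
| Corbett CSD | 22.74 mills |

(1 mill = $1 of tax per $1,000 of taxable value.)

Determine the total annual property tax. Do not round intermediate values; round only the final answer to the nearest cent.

Assessed value = $68,700 × 0.941 = $64,646.7
Disabled-veteran exemption = min($78,000, 50% × $64,646.7) = min($78,000, $32,323.35) = $32,323.35 (percentage binds)
Taxable value = $64,646.7 − $27,000 − $32,323.35 = $5,323.35
Tamarack County: $5,323.35 × 0.00781 = $41.5753635
Water District: $5,323.35 × 0.00553 = $29.4381255
Corbett CSD: $5,323.35 × 0.02274 = $121.052979
Total = $192.066468

$192.07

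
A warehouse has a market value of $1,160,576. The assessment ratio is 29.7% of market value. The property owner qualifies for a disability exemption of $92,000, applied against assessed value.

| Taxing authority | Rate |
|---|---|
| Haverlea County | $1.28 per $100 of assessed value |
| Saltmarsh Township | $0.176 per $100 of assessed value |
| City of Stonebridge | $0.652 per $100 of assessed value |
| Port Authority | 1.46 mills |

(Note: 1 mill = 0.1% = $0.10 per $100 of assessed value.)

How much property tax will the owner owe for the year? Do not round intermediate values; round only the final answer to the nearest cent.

Assessed value = $1,160,576 × 0.297 = $344,691.072
Taxable value = $344,691.072 − $92,000 = $252,691.072
Haverlea County: $252,691.072 × 0.0128 = $3,234.4457216
Saltmarsh Township: $252,691.072 × 0.00176 = $444.73628672
City of Stonebridge: $252,691.072 × 0.00652 = $1,647.54578944
Port Authority: $252,691.072 × 0.00146 = $368.92896512
Total = $5,695.65676288

$5,695.66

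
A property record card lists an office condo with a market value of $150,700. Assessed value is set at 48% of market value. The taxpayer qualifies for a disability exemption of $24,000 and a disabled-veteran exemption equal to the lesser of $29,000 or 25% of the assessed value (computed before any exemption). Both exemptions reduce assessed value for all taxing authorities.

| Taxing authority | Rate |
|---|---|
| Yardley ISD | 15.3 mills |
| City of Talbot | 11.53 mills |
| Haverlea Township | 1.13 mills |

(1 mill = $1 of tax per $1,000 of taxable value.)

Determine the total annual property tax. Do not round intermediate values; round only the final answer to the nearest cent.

Assessed value = $150,700 × 0.48 = $72,336
Disabled-veteran exemption = min($29,000, 25% × $72,336) = min($29,000, $18,084) = $18,084 (percentage binds)
Taxable value = $72,336 − $24,000 − $18,084 = $30,252
Yardley ISD: $30,252 × 0.0153 = $462.8556
City of Talbot: $30,252 × 0.01153 = $348.80556
Haverlea Township: $30,252 × 0.00113 = $34.18476
Total = $845.84592

$845.85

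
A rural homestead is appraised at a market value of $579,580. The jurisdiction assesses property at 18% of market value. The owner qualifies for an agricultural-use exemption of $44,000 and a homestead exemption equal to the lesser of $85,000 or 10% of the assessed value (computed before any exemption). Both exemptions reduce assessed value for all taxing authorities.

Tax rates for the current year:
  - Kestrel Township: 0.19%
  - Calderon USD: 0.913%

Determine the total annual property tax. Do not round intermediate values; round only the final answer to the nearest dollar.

Assessed value = $579,580 × 0.18 = $104,324.4
Homestead exemption = min($85,000, 10% × $104,324.4) = min($85,000, $10,432.44) = $10,432.44 (percentage binds)
Taxable value = $104,324.4 − $44,000 − $10,432.44 = $49,891.96
Kestrel Township: $49,891.96 × 0.0019 = $94.794724
Calderon USD: $49,891.96 × 0.00913 = $455.5135948
Total = $550.3083188

$550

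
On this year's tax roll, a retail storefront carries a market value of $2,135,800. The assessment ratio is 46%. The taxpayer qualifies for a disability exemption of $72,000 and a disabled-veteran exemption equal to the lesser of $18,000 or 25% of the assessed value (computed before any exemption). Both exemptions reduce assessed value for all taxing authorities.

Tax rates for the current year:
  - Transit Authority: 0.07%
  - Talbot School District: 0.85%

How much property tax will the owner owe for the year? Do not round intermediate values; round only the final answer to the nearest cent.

$8,210.71

Assessed value = $2,135,800 × 0.46 = $982,468
Disabled-veteran exemption = min($18,000, 25% × $982,468) = min($18,000, $245,617) = $18,000 (dollar cap binds)
Taxable value = $982,468 − $72,000 − $18,000 = $892,468
Transit Authority: $892,468 × 0.0007 = $624.7276
Talbot School District: $892,468 × 0.0085 = $7,585.978
Total = $8,210.7056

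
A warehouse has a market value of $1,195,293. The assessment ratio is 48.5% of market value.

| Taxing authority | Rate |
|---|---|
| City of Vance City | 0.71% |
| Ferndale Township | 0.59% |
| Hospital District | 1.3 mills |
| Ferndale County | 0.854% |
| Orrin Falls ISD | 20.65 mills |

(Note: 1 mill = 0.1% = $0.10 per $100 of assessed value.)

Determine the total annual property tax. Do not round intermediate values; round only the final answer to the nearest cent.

Assessed value = $1,195,293 × 0.485 = $579,717.105
City of Vance City: $579,717.105 × 0.0071 = $4,115.9914455
Ferndale Township: $579,717.105 × 0.0059 = $3,420.3309195
Hospital District: $579,717.105 × 0.0013 = $753.6322365
Ferndale County: $579,717.105 × 0.00854 = $4,950.7840767
Orrin Falls ISD: $579,717.105 × 0.02065 = $11,971.15821825
Total = $25,211.89689645

$25,211.90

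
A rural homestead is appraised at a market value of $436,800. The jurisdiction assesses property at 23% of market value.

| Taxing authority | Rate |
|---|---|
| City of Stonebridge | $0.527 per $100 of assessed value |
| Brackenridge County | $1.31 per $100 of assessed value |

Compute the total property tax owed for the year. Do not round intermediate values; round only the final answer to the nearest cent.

$1,845.52

Assessed value = $436,800 × 0.23 = $100,464
City of Stonebridge: $100,464 × 0.00527 = $529.44528
Brackenridge County: $100,464 × 0.0131 = $1,316.0784
Total = $529.44528 + $1,316.0784 = $1,845.52368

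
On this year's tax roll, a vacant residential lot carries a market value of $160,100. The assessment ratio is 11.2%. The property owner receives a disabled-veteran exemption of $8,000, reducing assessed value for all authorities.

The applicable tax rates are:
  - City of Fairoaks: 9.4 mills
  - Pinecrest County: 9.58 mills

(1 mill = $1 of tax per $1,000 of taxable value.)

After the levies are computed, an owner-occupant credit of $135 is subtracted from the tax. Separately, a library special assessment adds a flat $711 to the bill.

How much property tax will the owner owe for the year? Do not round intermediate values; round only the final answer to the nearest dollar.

$764

Assessed value = $160,100 × 0.112 = $17,931.2
Taxable value = $17,931.2 − $8,000 = $9,931.2
City of Fairoaks: $9,931.2 × 0.0094 = $93.35328
Pinecrest County: $9,931.2 × 0.00958 = $95.140896
Levies subtotal = $188.494176
After credit = $188.494176 − $135 = $53.494176
Total = $53.494176 + $711 = $764.494176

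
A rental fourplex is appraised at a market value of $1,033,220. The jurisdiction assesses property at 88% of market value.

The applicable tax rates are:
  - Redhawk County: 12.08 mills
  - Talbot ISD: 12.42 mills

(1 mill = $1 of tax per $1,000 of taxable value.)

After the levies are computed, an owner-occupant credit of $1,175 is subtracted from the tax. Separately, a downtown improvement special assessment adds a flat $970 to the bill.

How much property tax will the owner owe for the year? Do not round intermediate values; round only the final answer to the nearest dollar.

$22,071

Assessed value = $1,033,220 × 0.88 = $909,233.6
Redhawk County: $909,233.6 × 0.01208 = $10,983.541888
Talbot ISD: $909,233.6 × 0.01242 = $11,292.681312
Levies subtotal = $22,276.2232
After credit = $22,276.2232 − $1,175 = $21,101.2232
Total = $21,101.2232 + $970 = $22,071.2232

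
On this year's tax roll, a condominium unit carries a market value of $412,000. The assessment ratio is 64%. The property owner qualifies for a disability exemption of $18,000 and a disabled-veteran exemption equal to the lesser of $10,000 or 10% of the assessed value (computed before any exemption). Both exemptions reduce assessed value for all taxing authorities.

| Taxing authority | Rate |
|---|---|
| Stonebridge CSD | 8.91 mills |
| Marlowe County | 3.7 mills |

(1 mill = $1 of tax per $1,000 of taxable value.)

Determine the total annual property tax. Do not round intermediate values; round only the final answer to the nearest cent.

$2,971.92

Assessed value = $412,000 × 0.64 = $263,680
Disabled-veteran exemption = min($10,000, 10% × $263,680) = min($10,000, $26,368) = $10,000 (dollar cap binds)
Taxable value = $263,680 − $18,000 − $10,000 = $235,680
Stonebridge CSD: $235,680 × 0.00891 = $2,099.9088
Marlowe County: $235,680 × 0.0037 = $872.016
Total = $2,971.9248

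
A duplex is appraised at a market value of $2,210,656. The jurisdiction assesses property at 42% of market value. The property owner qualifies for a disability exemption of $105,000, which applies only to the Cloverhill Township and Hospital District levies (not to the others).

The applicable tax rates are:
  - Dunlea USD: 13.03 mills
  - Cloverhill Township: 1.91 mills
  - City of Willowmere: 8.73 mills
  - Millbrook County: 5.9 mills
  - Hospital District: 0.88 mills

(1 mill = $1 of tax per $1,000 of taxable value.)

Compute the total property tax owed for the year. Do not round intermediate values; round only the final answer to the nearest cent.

Assessed value = $2,210,656 × 0.42 = $928,475.52
Dunlea USD: $928,475.52 × 0.01303 = $12,098.0360256
Cloverhill Township: ($928,475.52 − $105,000) × 0.00191 = $823,475.52 × 0.00191 = $1,572.8382432
City of Willowmere: $928,475.52 × 0.00873 = $8,105.5912896
Millbrook County: $928,475.52 × 0.0059 = $5,478.005568
Hospital District: ($928,475.52 − $105,000) × 0.00088 = $823,475.52 × 0.00088 = $724.6584576
Total = $27,979.129584

$27,979.13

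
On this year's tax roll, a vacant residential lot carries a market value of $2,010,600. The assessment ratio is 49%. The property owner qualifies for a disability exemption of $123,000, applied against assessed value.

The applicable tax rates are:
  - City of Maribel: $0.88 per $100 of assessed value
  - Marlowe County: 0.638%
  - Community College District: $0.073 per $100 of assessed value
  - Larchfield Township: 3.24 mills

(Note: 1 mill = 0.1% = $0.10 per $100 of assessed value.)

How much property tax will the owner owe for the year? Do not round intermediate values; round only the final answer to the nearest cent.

$16,511.02

Assessed value = $2,010,600 × 0.49 = $985,194
Taxable value = $985,194 − $123,000 = $862,194
City of Maribel: $862,194 × 0.0088 = $7,587.3072
Marlowe County: $862,194 × 0.00638 = $5,500.79772
Community College District: $862,194 × 0.00073 = $629.40162
Larchfield Township: $862,194 × 0.00324 = $2,793.50856
Total = $16,511.0151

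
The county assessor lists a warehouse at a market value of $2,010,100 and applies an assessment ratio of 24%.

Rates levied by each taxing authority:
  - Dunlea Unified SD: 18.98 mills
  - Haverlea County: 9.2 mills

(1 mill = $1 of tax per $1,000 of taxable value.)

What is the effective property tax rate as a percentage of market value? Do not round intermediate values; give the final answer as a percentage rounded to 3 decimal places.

Assessed value = $2,010,100 × 0.24 = $482,424
Dunlea Unified SD: $482,424 × 0.01898 = $9,156.40752
Haverlea County: $482,424 × 0.0092 = $4,438.3008
Total tax = $13,594.70832
Effective rate = $13,594.70832 ÷ $2,010,100 = 0.676% of market value

0.676%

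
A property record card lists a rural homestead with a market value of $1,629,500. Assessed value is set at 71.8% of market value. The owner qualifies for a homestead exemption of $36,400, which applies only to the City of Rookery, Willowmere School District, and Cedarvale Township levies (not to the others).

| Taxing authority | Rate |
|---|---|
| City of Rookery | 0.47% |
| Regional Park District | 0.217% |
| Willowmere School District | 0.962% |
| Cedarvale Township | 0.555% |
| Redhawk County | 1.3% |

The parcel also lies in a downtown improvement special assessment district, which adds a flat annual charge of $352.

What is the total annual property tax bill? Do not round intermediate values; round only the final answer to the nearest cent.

$40,624.87

Assessed value = $1,629,500 × 0.718 = $1,169,981
City of Rookery: ($1,169,981 − $36,400) × 0.0047 = $1,133,581 × 0.0047 = $5,327.8307
Regional Park District: $1,169,981 × 0.00217 = $2,538.85877
Willowmere School District: ($1,169,981 − $36,400) × 0.00962 = $1,133,581 × 0.00962 = $10,905.04922
Cedarvale Township: ($1,169,981 − $36,400) × 0.00555 = $1,133,581 × 0.00555 = $6,291.37455
Redhawk County: $1,169,981 × 0.013 = $15,209.753
Levies subtotal = $40,272.86624
Total = $40,272.86624 + $352 = $40,624.86624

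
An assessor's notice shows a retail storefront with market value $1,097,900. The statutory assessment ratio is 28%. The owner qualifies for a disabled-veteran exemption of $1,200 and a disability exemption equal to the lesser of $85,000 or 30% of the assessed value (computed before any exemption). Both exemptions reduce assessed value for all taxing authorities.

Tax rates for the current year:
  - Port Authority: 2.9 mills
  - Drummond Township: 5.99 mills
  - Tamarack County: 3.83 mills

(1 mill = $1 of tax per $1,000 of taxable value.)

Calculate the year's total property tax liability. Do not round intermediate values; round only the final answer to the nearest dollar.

Assessed value = $1,097,900 × 0.28 = $307,412
Disability exemption = min($85,000, 30% × $307,412) = min($85,000, $92,223.6) = $85,000 (dollar cap binds)
Taxable value = $307,412 − $1,200 − $85,000 = $221,212
Port Authority: $221,212 × 0.0029 = $641.5148
Drummond Township: $221,212 × 0.00599 = $1,325.05988
Tamarack County: $221,212 × 0.00383 = $847.24196
Total = $2,813.81664

$2,814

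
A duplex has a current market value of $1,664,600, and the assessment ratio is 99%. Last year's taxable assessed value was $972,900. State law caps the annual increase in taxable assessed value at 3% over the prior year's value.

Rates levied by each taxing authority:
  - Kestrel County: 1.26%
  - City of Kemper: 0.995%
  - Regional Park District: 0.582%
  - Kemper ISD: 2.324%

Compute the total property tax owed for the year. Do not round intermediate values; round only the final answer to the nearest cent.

$51,717.71

Uncapped assessed value = $1,664,600 × 0.99 = $1,647,954
Cap limit = $972,900 × 1.03 = $1,002,087
Taxable assessed value = min($1,647,954, $1,002,087) = $1,002,087 (cap binds)
Kestrel County: $1,002,087 × 0.0126 = $12,626.2962
City of Kemper: $1,002,087 × 0.00995 = $9,970.76565
Regional Park District: $1,002,087 × 0.00582 = $5,832.14634
Kemper ISD: $1,002,087 × 0.02324 = $23,288.50188
Total = $51,717.71007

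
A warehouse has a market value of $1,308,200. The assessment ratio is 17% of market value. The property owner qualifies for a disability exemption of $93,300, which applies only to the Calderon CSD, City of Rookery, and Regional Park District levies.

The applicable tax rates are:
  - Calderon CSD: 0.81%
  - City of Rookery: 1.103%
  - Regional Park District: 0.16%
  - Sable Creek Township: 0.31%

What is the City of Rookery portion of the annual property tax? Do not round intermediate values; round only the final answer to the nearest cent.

$1,423.91

Assessed value = $1,308,200 × 0.17 = $222,394
City of Rookery taxable value = $222,394 − $93,300 = $129,094
City of Rookery levy = $129,094 × 0.01103 = $1,423.90682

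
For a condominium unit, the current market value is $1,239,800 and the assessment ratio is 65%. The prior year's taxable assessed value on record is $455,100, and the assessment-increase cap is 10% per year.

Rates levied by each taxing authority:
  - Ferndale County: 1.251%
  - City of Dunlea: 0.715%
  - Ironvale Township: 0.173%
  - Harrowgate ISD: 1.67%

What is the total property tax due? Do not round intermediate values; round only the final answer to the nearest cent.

Uncapped assessed value = $1,239,800 × 0.65 = $805,870
Cap limit = $455,100 × 1.1 = $500,610
Taxable assessed value = min($805,870, $500,610) = $500,610 (cap binds)
Ferndale County: $500,610 × 0.01251 = $6,262.6311
City of Dunlea: $500,610 × 0.00715 = $3,579.3615
Ironvale Township: $500,610 × 0.00173 = $866.0553
Harrowgate ISD: $500,610 × 0.0167 = $8,360.187
Total = $19,068.2349

$19,068.23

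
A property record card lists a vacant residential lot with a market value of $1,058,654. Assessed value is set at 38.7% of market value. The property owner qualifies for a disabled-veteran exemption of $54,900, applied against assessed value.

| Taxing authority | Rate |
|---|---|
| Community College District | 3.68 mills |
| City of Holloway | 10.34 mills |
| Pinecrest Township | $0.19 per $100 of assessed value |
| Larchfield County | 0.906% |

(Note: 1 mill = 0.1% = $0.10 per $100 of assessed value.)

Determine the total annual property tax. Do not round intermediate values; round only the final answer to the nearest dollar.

$8,863

Assessed value = $1,058,654 × 0.387 = $409,699.098
Taxable value = $409,699.098 − $54,900 = $354,799.098
Community College District: $354,799.098 × 0.00368 = $1,305.66068064
City of Holloway: $354,799.098 × 0.01034 = $3,668.62267332
Pinecrest Township: $354,799.098 × 0.0019 = $674.1182862
Larchfield County: $354,799.098 × 0.00906 = $3,214.47982788
Total = $8,862.88146804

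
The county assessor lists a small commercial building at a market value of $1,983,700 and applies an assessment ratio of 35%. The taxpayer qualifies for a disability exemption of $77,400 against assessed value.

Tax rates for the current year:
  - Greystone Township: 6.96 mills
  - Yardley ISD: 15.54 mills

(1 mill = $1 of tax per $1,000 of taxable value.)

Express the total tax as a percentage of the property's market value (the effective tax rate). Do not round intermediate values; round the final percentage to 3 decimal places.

Assessed value = $1,983,700 × 0.35 = $694,295
Taxable value = $694,295 − $77,400 = $616,895
Greystone Township: $616,895 × 0.00696 = $4,293.5892
Yardley ISD: $616,895 × 0.01554 = $9,586.5483
Total tax = $13,880.1375
Effective rate = $13,880.1375 ÷ $1,983,700 = 0.700% of market value

0.700%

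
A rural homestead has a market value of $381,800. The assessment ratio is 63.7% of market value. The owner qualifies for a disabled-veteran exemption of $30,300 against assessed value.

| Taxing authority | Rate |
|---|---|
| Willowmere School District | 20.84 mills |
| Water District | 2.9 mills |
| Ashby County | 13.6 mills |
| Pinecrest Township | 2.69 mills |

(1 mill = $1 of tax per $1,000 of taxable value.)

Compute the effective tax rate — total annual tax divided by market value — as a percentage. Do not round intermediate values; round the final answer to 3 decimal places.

2.232%

Assessed value = $381,800 × 0.637 = $243,206.6
Taxable value = $243,206.6 − $30,300 = $212,906.6
Willowmere School District: $212,906.6 × 0.02084 = $4,436.973544
Water District: $212,906.6 × 0.0029 = $617.42914
Ashby County: $212,906.6 × 0.0136 = $2,895.52976
Pinecrest Township: $212,906.6 × 0.00269 = $572.718754
Total tax = $8,522.651198
Effective rate = $8,522.651198 ÷ $381,800 = 2.232% of market value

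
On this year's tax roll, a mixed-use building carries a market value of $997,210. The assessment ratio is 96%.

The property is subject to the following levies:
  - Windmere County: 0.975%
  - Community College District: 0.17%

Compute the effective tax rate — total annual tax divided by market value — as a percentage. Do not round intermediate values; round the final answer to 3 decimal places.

Assessed value = $997,210 × 0.96 = $957,321.6
Windmere County: $957,321.6 × 0.00975 = $9,333.8856
Community College District: $957,321.6 × 0.0017 = $1,627.44672
Total tax = $10,961.33232
Effective rate = $10,961.33232 ÷ $997,210 = 1.099% of market value

1.099%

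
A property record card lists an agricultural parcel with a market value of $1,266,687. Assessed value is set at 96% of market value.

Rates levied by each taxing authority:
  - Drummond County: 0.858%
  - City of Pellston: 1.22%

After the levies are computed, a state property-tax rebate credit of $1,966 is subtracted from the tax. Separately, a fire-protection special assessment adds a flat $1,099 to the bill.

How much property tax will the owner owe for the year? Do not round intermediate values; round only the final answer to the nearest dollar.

$24,402

Assessed value = $1,266,687 × 0.96 = $1,216,019.52
Drummond County: $1,216,019.52 × 0.00858 = $10,433.4474816
City of Pellston: $1,216,019.52 × 0.0122 = $14,835.438144
Levies subtotal = $25,268.8856256
After credit = $25,268.8856256 − $1,966 = $23,302.8856256
Total = $23,302.8856256 + $1,099 = $24,401.8856256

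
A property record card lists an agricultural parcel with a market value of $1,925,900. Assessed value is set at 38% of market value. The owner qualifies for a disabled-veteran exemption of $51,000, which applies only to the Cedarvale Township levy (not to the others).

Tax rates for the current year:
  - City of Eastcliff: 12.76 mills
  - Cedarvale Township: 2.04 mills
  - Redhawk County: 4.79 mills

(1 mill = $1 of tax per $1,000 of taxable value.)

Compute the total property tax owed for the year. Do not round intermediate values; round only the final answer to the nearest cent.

$14,232.74

Assessed value = $1,925,900 × 0.38 = $731,842
City of Eastcliff: $731,842 × 0.01276 = $9,338.30392
Cedarvale Township: ($731,842 − $51,000) × 0.00204 = $680,842 × 0.00204 = $1,388.91768
Redhawk County: $731,842 × 0.00479 = $3,505.52318
Total = $14,232.74478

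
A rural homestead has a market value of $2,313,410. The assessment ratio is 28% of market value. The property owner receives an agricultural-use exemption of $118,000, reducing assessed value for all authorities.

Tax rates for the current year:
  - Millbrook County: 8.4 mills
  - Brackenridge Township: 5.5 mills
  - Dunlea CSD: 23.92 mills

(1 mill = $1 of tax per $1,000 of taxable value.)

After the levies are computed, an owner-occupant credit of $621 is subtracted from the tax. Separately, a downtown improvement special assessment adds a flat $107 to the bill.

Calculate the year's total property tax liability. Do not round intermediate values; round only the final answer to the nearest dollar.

Assessed value = $2,313,410 × 0.28 = $647,754.8
Taxable value = $647,754.8 − $118,000 = $529,754.8
Millbrook County: $529,754.8 × 0.0084 = $4,449.94032
Brackenridge Township: $529,754.8 × 0.0055 = $2,913.6514
Dunlea CSD: $529,754.8 × 0.02392 = $12,671.734816
Levies subtotal = $20,035.326536
After credit = $20,035.326536 − $621 = $19,414.326536
Total = $19,414.326536 + $107 = $19,521.326536

$19,521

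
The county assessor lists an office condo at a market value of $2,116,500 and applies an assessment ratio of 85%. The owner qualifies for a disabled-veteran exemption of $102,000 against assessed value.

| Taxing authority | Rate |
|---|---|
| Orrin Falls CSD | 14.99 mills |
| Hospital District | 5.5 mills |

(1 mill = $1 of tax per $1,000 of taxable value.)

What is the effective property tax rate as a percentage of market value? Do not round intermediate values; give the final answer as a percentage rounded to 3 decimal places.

1.643%

Assessed value = $2,116,500 × 0.85 = $1,799,025
Taxable value = $1,799,025 − $102,000 = $1,697,025
Orrin Falls CSD: $1,697,025 × 0.01499 = $25,438.40475
Hospital District: $1,697,025 × 0.0055 = $9,333.6375
Total tax = $34,772.04225
Effective rate = $34,772.04225 ÷ $2,116,500 = 1.643% of market value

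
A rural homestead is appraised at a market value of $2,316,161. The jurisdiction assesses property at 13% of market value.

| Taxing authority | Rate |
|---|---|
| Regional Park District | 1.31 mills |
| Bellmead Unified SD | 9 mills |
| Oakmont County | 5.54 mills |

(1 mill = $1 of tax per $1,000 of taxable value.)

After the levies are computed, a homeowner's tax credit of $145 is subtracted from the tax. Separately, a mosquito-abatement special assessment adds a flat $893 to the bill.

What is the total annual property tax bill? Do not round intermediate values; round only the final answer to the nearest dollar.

$5,520

Assessed value = $2,316,161 × 0.13 = $301,100.93
Regional Park District: $301,100.93 × 0.00131 = $394.4422183
Bellmead Unified SD: $301,100.93 × 0.009 = $2,709.90837
Oakmont County: $301,100.93 × 0.00554 = $1,668.0991522
Levies subtotal = $4,772.4497405
After credit = $4,772.4497405 − $145 = $4,627.4497405
Total = $4,627.4497405 + $893 = $5,520.4497405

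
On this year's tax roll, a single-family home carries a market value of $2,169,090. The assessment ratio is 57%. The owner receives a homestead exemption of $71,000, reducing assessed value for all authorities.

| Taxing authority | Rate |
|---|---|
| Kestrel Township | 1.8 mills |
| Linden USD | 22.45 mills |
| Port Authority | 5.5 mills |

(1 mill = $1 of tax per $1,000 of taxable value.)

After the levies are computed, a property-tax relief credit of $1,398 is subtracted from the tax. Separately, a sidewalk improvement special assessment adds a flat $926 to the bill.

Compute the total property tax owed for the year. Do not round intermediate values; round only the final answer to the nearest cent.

Assessed value = $2,169,090 × 0.57 = $1,236,381.3
Taxable value = $1,236,381.3 − $71,000 = $1,165,381.3
Kestrel Township: $1,165,381.3 × 0.0018 = $2,097.68634
Linden USD: $1,165,381.3 × 0.02245 = $26,162.810185
Port Authority: $1,165,381.3 × 0.0055 = $6,409.59715
Levies subtotal = $34,670.093675
After credit = $34,670.093675 − $1,398 = $33,272.093675
Total = $33,272.093675 + $926 = $34,198.093675

$34,198.09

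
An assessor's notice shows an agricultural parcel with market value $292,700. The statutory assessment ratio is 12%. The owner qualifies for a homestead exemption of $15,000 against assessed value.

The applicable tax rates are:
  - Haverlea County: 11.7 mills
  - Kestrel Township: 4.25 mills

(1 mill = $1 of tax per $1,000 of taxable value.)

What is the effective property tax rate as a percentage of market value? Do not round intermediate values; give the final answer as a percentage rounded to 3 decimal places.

Assessed value = $292,700 × 0.12 = $35,124
Taxable value = $35,124 − $15,000 = $20,124
Haverlea County: $20,124 × 0.0117 = $235.4508
Kestrel Township: $20,124 × 0.00425 = $85.527
Total tax = $320.9778
Effective rate = $320.9778 ÷ $292,700 = 0.110% of market value

0.110%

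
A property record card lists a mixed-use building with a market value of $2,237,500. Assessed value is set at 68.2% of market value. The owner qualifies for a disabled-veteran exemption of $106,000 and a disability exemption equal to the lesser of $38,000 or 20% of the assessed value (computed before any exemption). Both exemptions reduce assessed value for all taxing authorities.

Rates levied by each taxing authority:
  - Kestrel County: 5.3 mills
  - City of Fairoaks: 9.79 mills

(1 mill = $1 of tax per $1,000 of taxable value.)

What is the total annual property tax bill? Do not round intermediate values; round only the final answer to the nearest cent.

Assessed value = $2,237,500 × 0.682 = $1,525,975
Disability exemption = min($38,000, 20% × $1,525,975) = min($38,000, $305,195) = $38,000 (dollar cap binds)
Taxable value = $1,525,975 − $106,000 − $38,000 = $1,381,975
Kestrel County: $1,381,975 × 0.0053 = $7,324.4675
City of Fairoaks: $1,381,975 × 0.00979 = $13,529.53525
Total = $20,854.00275

$20,854.00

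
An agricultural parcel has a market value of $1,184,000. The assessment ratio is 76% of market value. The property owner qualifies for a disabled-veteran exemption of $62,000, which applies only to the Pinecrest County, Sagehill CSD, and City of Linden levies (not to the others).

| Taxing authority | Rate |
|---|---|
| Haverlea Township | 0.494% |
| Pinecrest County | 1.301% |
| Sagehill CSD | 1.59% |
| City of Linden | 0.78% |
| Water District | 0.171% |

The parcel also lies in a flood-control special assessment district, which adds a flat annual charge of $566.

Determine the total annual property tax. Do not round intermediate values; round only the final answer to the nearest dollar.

Assessed value = $1,184,000 × 0.76 = $899,840
Haverlea Township: $899,840 × 0.00494 = $4,445.2096
Pinecrest County: ($899,840 − $62,000) × 0.01301 = $837,840 × 0.01301 = $10,900.2984
Sagehill CSD: ($899,840 − $62,000) × 0.0159 = $837,840 × 0.0159 = $13,321.656
City of Linden: ($899,840 − $62,000) × 0.0078 = $837,840 × 0.0078 = $6,535.152
Water District: $899,840 × 0.00171 = $1,538.7264
Levies subtotal = $36,741.0424
Total = $36,741.0424 + $566 = $37,307.0424

$37,307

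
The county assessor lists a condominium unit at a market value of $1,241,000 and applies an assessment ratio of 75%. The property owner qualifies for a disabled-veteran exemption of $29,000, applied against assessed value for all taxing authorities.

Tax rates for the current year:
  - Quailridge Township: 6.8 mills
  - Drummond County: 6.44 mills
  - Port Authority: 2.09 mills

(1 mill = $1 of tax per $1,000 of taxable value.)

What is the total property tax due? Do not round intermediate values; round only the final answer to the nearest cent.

$13,823.83

Assessed value = $1,241,000 × 0.75 = $930,750
Taxable value = $930,750 − $29,000 = $901,750
Quailridge Township: $901,750 × 0.0068 = $6,131.9
Drummond County: $901,750 × 0.00644 = $5,807.27
Port Authority: $901,750 × 0.00209 = $1,884.6575
Total = $6,131.9 + $5,807.27 + $1,884.6575 = $13,823.8275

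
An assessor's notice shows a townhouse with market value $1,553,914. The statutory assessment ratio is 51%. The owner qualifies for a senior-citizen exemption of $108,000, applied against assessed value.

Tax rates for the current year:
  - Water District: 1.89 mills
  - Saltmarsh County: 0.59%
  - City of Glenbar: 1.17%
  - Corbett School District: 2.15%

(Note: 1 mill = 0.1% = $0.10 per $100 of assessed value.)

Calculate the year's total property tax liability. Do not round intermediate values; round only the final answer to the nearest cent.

Assessed value = $1,553,914 × 0.51 = $792,496.14
Taxable value = $792,496.14 − $108,000 = $684,496.14
Water District: $684,496.14 × 0.00189 = $1,293.6977046
Saltmarsh County: $684,496.14 × 0.0059 = $4,038.527226
City of Glenbar: $684,496.14 × 0.0117 = $8,008.604838
Corbett School District: $684,496.14 × 0.0215 = $14,716.66701
Total = $28,057.4967786

$28,057.50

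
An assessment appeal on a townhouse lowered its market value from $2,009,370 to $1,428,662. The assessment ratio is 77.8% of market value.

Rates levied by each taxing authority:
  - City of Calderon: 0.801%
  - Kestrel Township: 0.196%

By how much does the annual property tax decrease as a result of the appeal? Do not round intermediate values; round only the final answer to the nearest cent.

$4,504.35

Old assessed value = $2,009,370 × 0.778 = $1,563,289.86
New assessed value = $1,428,662 × 0.778 = $1,111,499.036
Combined rate = 0.00801 + 0.00196 = 0.00997
Old tax = $1,563,289.86 × 0.00997 = $15,585.9999042
New tax = $1,111,499.036 × 0.00997 = $11,081.64538892
Reduction = $15,585.9999042 − $11,081.64538892 = $4,504.35451528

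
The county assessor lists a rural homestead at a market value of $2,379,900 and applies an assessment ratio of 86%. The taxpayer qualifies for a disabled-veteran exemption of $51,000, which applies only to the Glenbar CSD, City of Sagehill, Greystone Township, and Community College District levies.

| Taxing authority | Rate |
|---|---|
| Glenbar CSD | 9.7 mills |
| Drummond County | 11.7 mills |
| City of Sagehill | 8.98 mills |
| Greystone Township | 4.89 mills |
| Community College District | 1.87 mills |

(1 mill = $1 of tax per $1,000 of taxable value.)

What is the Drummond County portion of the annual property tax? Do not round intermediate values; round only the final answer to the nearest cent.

$23,946.55

Assessed value = $2,379,900 × 0.86 = $2,046,714
Drummond County taxable value = $2,046,714 (exemption does not apply)
Drummond County levy = $2,046,714 × 0.0117 = $23,946.5538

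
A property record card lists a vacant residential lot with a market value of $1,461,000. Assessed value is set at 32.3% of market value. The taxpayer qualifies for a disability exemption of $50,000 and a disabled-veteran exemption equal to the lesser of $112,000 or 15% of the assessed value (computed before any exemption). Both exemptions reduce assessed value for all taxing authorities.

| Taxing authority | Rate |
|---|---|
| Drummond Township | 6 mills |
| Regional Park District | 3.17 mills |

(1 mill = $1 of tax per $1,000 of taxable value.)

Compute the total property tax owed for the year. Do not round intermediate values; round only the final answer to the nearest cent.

Assessed value = $1,461,000 × 0.323 = $471,903
Disabled-veteran exemption = min($112,000, 15% × $471,903) = min($112,000, $70,785.45) = $70,785.45 (percentage binds)
Taxable value = $471,903 − $50,000 − $70,785.45 = $351,117.55
Drummond Township: $351,117.55 × 0.006 = $2,106.7053
Regional Park District: $351,117.55 × 0.00317 = $1,113.0426335
Total = $3,219.7479335

$3,219.75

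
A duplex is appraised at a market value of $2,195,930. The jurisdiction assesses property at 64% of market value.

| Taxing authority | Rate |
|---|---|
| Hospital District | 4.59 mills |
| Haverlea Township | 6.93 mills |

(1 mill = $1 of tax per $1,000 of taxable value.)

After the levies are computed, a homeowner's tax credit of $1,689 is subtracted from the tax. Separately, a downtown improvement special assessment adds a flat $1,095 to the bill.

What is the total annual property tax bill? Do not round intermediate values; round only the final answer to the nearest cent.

$15,596.15

Assessed value = $2,195,930 × 0.64 = $1,405,395.2
Hospital District: $1,405,395.2 × 0.00459 = $6,450.763968
Haverlea Township: $1,405,395.2 × 0.00693 = $9,739.388736
Levies subtotal = $16,190.152704
After credit = $16,190.152704 − $1,689 = $14,501.152704
Total = $14,501.152704 + $1,095 = $15,596.152704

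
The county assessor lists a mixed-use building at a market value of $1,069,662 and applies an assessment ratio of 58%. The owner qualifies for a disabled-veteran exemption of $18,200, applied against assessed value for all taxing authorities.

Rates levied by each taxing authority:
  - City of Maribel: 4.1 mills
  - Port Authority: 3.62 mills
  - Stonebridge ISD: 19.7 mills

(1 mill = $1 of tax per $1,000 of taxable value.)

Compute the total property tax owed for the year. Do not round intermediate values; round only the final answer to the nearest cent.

$16,512.43

Assessed value = $1,069,662 × 0.58 = $620,403.96
Taxable value = $620,403.96 − $18,200 = $602,203.96
City of Maribel: $602,203.96 × 0.0041 = $2,469.036236
Port Authority: $602,203.96 × 0.00362 = $2,179.9783352
Stonebridge ISD: $602,203.96 × 0.0197 = $11,863.418012
Total = $2,469.036236 + $2,179.9783352 + $11,863.418012 = $16,512.4325832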